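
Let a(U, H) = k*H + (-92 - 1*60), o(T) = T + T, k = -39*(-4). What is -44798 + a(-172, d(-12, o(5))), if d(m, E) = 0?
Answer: -44950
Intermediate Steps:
k = 156
o(T) = 2*T
a(U, H) = -152 + 156*H (a(U, H) = 156*H + (-92 - 1*60) = 156*H + (-92 - 60) = 156*H - 152 = -152 + 156*H)
-44798 + a(-172, d(-12, o(5))) = -44798 + (-152 + 156*0) = -44798 + (-152 + 0) = -44798 - 152 = -44950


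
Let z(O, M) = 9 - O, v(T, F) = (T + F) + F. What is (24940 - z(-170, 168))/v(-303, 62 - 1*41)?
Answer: -24761/261 ≈ -94.870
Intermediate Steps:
v(T, F) = T + 2*F (v(T, F) = (F + T) + F = T + 2*F)
(24940 - z(-170, 168))/v(-303, 62 - 1*41) = (24940 - (9 - 1*(-170)))/(-303 + 2*(62 - 1*41)) = (24940 - (9 + 170))/(-303 + 2*(62 - 41)) = (24940 - 1*179)/(-303 + 2*21) = (24940 - 179)/(-303 + 42) = 24761/(-261) = 24761*(-1/261) = -24761/261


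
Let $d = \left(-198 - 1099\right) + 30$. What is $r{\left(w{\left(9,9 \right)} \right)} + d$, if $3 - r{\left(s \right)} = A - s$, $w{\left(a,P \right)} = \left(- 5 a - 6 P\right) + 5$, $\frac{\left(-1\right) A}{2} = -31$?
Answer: $-1420$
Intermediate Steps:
$A = 62$ ($A = \left(-2\right) \left(-31\right) = 62$)
$w{\left(a,P \right)} = 5 - 6 P - 5 a$ ($w{\left(a,P \right)} = \left(- 6 P - 5 a\right) + 5 = 5 - 6 P - 5 a$)
$r{\left(s \right)} = -59 + s$ ($r{\left(s \right)} = 3 - \left(62 - s\right) = 3 + \left(-62 + s\right) = -59 + s$)
$d = -1267$ ($d = -1297 + 30 = -1267$)
$r{\left(w{\left(9,9 \right)} \right)} + d = \left(-59 - 94\right) - 1267 = -153 - 1267 = -1420$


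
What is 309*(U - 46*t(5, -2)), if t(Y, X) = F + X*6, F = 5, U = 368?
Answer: 213210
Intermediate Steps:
t(Y, X) = 5 + 6*X (t(Y, X) = 5 + X*6 = 5 + 6*X)
309*(U - 46*t(5, -2)) = 309*(368 - 46*(5 + 6*(-2))) = 309*(368 - 46*(5 - 12)) = 309*(368 - 46*(-7)) = 309*(368 - 1*(-322)) = 309*(368 + 322) = 309*690 = 213210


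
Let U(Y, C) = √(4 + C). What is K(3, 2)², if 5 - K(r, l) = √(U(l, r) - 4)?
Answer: (5 - I*√(4 - √7))² ≈ 23.646 - 11.637*I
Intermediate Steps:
K(r, l) = 5 - √(-4 + √(4 + r)) (K(r, l) = 5 - √(√(4 + r) - 4) = 5 - √(-4 + √(4 + r)))
K(3, 2)² = (5 - √(-4 + √(4 + 3)))² = (5 - √(-4 + √7))²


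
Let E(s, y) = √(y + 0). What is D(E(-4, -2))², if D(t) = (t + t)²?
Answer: 64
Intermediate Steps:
E(s, y) = √y
D(t) = 4*t² (D(t) = (2*t)² = 4*t²)
D(E(-4, -2))² = (4*(√(-2))²)² = (4*(I*√2)²)² = (4*(-2))² = (-8)² = 64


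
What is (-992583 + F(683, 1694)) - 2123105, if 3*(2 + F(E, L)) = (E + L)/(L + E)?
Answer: -9347069/3 ≈ -3.1157e+6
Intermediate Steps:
F(E, L) = -5/3 (F(E, L) = -2 + ((E + L)/(L + E))/3 = -2 + ((E + L)/(E + L))/3 = -2 + (⅓)*1 = -2 + ⅓ = -5/3)
(-992583 + F(683, 1694)) - 2123105 = (-992583 - 5/3) - 2123105 = -2977754/3 - 2123105 = -9347069/3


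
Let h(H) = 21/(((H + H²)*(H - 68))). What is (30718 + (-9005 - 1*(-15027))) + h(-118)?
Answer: 31448411273/855972 ≈ 36740.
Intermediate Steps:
h(H) = 21/((-68 + H)*(H + H²)) (h(H) = 21/(((H + H²)*(-68 + H))) = 21/(((-68 + H)*(H + H²))) = 21*(1/((-68 + H)*(H + H²))) = 21/((-68 + H)*(H + H²)))
(30718 + (-9005 - 1*(-15027))) + h(-118) = (30718 + (-9005 - 1*(-15027))) + 21/(-118*(-68 + (-118)² - 67*(-118))) = (30718 + (-9005 + 15027)) + 21*(-1/118)/(-68 + 13924 + 7906) = (30718 + 6022) + 21*(-1/118)/21762 = 36740 + 21*(-1/118)*(1/21762) = 36740 - 7/855972 = 31448411273/855972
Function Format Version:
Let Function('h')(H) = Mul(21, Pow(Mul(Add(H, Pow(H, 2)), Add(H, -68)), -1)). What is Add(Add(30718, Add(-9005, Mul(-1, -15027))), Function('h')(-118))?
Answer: Rational(31448411273, 855972) ≈ 36740.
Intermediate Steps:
Function('h')(H) = Mul(21, Pow(Add(-68, H), -1), Pow(Add(H, Pow(H, 2)), -1)) (Function('h')(H) = Mul(21, Pow(Mul(Add(H, Pow(H, 2)), Add(-68, H)), -1)) = Mul(21, Pow(Mul(Add(-68, H), Add(H, Pow(H, 2))), -1)) = Mul(21, Mul(Pow(Add(-68, H), -1), Pow(Add(H, Pow(H, 2)), -1))) = Mul(21, Pow(Add(-68, H), -1), Pow(Add(H, Pow(H, 2)), -1)))
Add(Add(30718, Add(-9005, Mul(-1, -15027))), Function('h')(-118)) = Add(Add(30718, Add(-9005, Mul(-1, -15027))), Mul(21, Pow(-118, -1), Pow(Add(-68, Pow(-118, 2), Mul(-67, -118)), -1))) = Add(Add(30718, Add(-9005, 15027)), Mul(21, Rational(-1, 118), Pow(Add(-68, 13924, 7906), -1))) = Add(Add(30718, 6022), Mul(21, Rational(-1, 118), Pow(21762, -1))) = Add(36740, Mul(21, Rational(-1, 118), Rational(1, 21762))) = Add(36740, Rational(-7, 855972)) = Rational(31448411273, 855972)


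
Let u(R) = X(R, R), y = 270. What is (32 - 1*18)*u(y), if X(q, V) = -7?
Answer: -98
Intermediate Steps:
u(R) = -7
(32 - 1*18)*u(y) = (32 - 1*18)*(-7) = (32 - 18)*(-7) = 14*(-7) = -98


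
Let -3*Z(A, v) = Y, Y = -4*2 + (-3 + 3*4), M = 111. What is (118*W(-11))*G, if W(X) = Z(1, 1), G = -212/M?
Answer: 25016/333 ≈ 75.123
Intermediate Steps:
Y = 1 (Y = -8 + (-3 + 12) = -8 + 9 = 1)
Z(A, v) = -⅓ (Z(A, v) = -⅓*1 = -⅓)
G = -212/111 ≈ -1.9099
W(X) = -⅓
(118*W(-11))*G = (118*(-⅓))*(-212/111) = -118/3*(-212/111) = 25016/333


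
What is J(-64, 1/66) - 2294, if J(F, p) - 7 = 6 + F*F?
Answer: 1815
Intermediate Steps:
J(F, p) = 13 + F² (J(F, p) = 7 + (6 + F*F) = 7 + (6 + F²) = 13 + F²)
J(-64, 1/66) - 2294 = (13 + (-64)²) - 2294 = (13 + 4096) - 2294 = 4109 - 2294 = 1815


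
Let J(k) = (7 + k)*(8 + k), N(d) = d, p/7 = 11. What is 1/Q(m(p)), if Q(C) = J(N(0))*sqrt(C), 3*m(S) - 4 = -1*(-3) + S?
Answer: sqrt(7)/784 ≈ 0.0033747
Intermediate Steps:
p = 77 (p = 7*11 = 77)
m(S) = 7/3 + S/3 (m(S) = 4/3 + (-1*(-3) + S)/3 = 4/3 + (3 + S)/3 = 4/3 + (1 + S/3) = 7/3 + S/3)
Q(C) = 56*sqrt(C) (Q(C) = (56 + 0**2 + 15*0)*sqrt(C) = (56 + 0 + 0)*sqrt(C) = 56*sqrt(C))
1/Q(m(p)) = 1/(56*sqrt(7/3 + (1/3)*77)) = 1/(56*sqrt(7/3 + 77/3)) = 1/(56*sqrt(28)) = 1/(56*(2*sqrt(7))) = 1/(112*sqrt(7)) = sqrt(7)/784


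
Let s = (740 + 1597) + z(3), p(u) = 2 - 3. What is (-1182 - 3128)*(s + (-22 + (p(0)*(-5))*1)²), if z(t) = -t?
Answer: -11305130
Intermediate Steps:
p(u) = -1
s = 2334 (s = (740 + 1597) - 1*3 = 2337 - 3 = 2334)
(-1182 - 3128)*(s + (-22 + (p(0)*(-5))*1)²) = (-1182 - 3128)*(2334 + (-22 - 1*(-5)*1)²) = -4310*(2334 + (-22 + 5*1)²) = -4310*(2334 + (-22 + 5)²) = -4310*(2334 + (-17)²) = -4310*(2334 + 289) = -4310*2623 = -11305130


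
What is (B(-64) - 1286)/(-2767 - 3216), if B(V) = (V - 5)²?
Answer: -3475/5983 ≈ -0.58081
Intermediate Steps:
B(V) = (-5 + V)²
(B(-64) - 1286)/(-2767 - 3216) = ((-5 - 64)² - 1286)/(-2767 - 3216) = ((-69)² - 1286)/(-5983) = (4761 - 1286)*(-1/5983) = 3475*(-1/5983) = -3475/5983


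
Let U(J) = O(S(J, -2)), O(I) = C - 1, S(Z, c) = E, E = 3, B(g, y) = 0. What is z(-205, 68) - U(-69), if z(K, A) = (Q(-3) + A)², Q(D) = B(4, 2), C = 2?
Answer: 4623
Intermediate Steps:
Q(D) = 0
S(Z, c) = 3
O(I) = 1 (O(I) = 2 - 1 = 1)
U(J) = 1
z(K, A) = A² (z(K, A) = (0 + A)² = A²)
z(-205, 68) - U(-69) = 68² - 1*1 = 4624 - 1 = 4623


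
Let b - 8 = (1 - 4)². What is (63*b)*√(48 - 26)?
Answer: 1071*√22 ≈ 5023.4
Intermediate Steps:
b = 17 (b = 8 + (1 - 4)² = 8 + (-3)² = 8 + 9 = 17)
(63*b)*√(48 - 26) = (63*17)*√(48 - 26) = 1071*√22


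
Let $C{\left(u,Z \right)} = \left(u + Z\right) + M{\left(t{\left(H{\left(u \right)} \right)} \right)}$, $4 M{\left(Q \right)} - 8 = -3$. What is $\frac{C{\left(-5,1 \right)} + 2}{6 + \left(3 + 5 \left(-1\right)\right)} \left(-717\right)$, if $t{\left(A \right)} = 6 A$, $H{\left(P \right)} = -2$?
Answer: $\frac{2151}{16} \approx 134.44$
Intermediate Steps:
$M{\left(Q \right)} = \frac{5}{4}$ ($M{\left(Q \right)} = 2 + \frac{1}{4} \left(-3\right) = 2 - \frac{3}{4} = \frac{5}{4}$)
$C{\left(u,Z \right)} = \frac{5}{4} + Z + u$ ($C{\left(u,Z \right)} = \left(u + Z\right) + \frac{5}{4} = \left(Z + u\right) + \frac{5}{4} = \frac{5}{4} + Z + u$)
$\frac{C{\left(-5,1 \right)} + 2}{6 + \left(3 + 5 \left(-1\right)\right)} \left(-717\right) = \frac{\left(\frac{5}{4} + 1 - 5\right) + 2}{6 + \left(3 + 5 \left(-1\right)\right)} \left(-717\right) = \frac{- \frac{11}{4} + 2}{6 + \left(3 - 5\right)} \left(-717\right) = - \frac{3}{4 \left(6 - 2\right)} \left(-717\right) = - \frac{3}{4 \cdot 4} \left(-717\right) = \left(- \frac{3}{4}\right) \frac{1}{4} \left(-717\right) = \left(- \frac{3}{16}\right) \left(-717\right) = \frac{2151}{16}$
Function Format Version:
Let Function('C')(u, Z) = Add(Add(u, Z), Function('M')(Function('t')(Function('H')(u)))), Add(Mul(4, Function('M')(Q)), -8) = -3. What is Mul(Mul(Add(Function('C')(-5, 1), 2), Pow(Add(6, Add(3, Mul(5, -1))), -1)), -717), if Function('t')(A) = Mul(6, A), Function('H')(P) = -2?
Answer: Rational(2151, 16) ≈ 134.44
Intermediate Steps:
Function('M')(Q) = Rational(5, 4) (Function('M')(Q) = Add(2, Mul(Rational(1, 4), -3)) = Add(2, Rational(-3, 4)) = Rational(5, 4))
Function('C')(u, Z) = Add(Rational(5, 4), Z, u) (Function('C')(u, Z) = Add(Add(u, Z), Rational(5, 4)) = Add(Add(Z, u), Rational(5, 4)) = Add(Rational(5, 4), Z, u))
Mul(Mul(Add(Function('C')(-5, 1), 2), Pow(Add(6, Add(3, Mul(5, -1))), -1)), -717) = Mul(Mul(Add(Add(Rational(5, 4), 1, -5), 2), Pow(Add(6, Add(3, Mul(5, -1))), -1)), -717) = Mul(Mul(Add(Rational(-11, 4), 2), Pow(Add(6, Add(3, -5)), -1)), -717) = Mul(Mul(Rational(-3, 4), Pow(Add(6, -2), -1)), -717) = Mul(Mul(Rational(-3, 4), Pow(4, -1)), -717) = Mul(Mul(Rational(-3, 4), Rational(1, 4)), -717) = Mul(Rational(-3, 16), -717) = Rational(2151, 16)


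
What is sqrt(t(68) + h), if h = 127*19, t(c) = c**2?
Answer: sqrt(7037) ≈ 83.887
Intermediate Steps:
h = 2413
sqrt(t(68) + h) = sqrt(68**2 + 2413) = sqrt(4624 + 2413) = sqrt(7037)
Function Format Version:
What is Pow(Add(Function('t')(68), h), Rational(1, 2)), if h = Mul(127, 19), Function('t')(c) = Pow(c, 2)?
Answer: Pow(7037, Rational(1, 2)) ≈ 83.887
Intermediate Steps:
h = 2413
Pow(Add(Function('t')(68), h), Rational(1, 2)) = Pow(Add(Pow(68, 2), 2413), Rational(1, 2)) = Pow(Add(4624, 2413), Rational(1, 2)) = Pow(7037, Rational(1, 2))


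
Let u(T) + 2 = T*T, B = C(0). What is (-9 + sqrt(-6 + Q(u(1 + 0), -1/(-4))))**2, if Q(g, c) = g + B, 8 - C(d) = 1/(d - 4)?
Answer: (18 - sqrt(5))**2/4 ≈ 62.125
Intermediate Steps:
C(d) = 8 - 1/(-4 + d) (C(d) = 8 - 1/(d - 4) = 8 - 1/(-4 + d))
B = 33/4 (B = (-33 + 8*0)/(-4 + 0) = (-33 + 0)/(-4) = -1/4*(-33) = 33/4 ≈ 8.2500)
u(T) = -2 + T**2 (u(T) = -2 + T*T = -2 + T**2)
Q(g, c) = 33/4 + g (Q(g, c) = g + 33/4 = 33/4 + g)
(-9 + sqrt(-6 + Q(u(1 + 0), -1/(-4))))**2 = (-9 + sqrt(-6 + (33/4 + (-2 + (1 + 0)**2))))**2 = (-9 + sqrt(-6 + (33/4 + (-2 + 1**2))))**2 = (-9 + sqrt(-6 + (33/4 + (-2 + 1))))**2 = (-9 + sqrt(-6 + (33/4 - 1)))**2 = (-9 + sqrt(-6 + 29/4))**2 = (-9 + sqrt(5/4))**2 = (-9 + sqrt(5)/2)**2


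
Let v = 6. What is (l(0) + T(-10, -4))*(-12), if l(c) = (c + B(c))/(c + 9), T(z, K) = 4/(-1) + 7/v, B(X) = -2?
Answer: 110/3 ≈ 36.667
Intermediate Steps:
T(z, K) = -17/6 (T(z, K) = 4/(-1) + 7/6 = 4*(-1) + 7*(⅙) = -4 + 7/6 = -17/6)
l(c) = (-2 + c)/(9 + c) (l(c) = (c - 2)/(c + 9) = (-2 + c)/(9 + c))
(l(0) + T(-10, -4))*(-12) = ((-2 + 0)/(9 + 0) - 17/6)*(-12) = (-2/9 - 17/6)*(-12) = -55/18*(-12) = 110/3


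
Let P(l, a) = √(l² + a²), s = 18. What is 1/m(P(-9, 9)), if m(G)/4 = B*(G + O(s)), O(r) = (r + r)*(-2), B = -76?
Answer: 1/21204 + √2/169632 ≈ 5.5498e-5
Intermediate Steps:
P(l, a) = √(a² + l²)
O(r) = -4*r (O(r) = (2*r)*(-2) = -4*r)
m(G) = 21888 - 304*G (m(G) = 4*(-76*(G - 4*18)) = 4*(-76*(G - 72)) = 4*(-76*(-72 + G)) = 4*(5472 - 76*G) = 21888 - 304*G)
1/m(P(-9, 9)) = 1/(21888 - 304*√(9² + (-9)²)) = 1/(21888 - 304*√(81 + 81)) = 1/(21888 - 2736*√2)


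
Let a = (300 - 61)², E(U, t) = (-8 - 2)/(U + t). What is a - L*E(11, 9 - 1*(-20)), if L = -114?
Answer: 114185/2 ≈ 57093.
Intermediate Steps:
E(U, t) = -10/(U + t)
a = 57121 (a = 239² = 57121)
a - L*E(11, 9 - 1*(-20)) = 57121 - (-114)*(-10/(11 + (9 - 1*(-20)))) = 57121 - (-114)*(-10/(11 + (9 + 20))) = 57121 - (-114)*(-10/(11 + 29)) = 57121 - (-114)*(-10/40) = 57121 - (-114)*(-10*1/40) = 57121 - (-114)*(-1)/4 = 57121 - 1*57/2 = 57121 - 57/2 = 114185/2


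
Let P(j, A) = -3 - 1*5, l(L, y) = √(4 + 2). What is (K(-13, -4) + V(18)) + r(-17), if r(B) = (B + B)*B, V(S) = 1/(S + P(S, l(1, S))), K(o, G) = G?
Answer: 5741/10 ≈ 574.10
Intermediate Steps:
l(L, y) = √6
P(j, A) = -8 (P(j, A) = -3 - 5 = -8)
V(S) = 1/(-8 + S) (V(S) = 1/(S - 8) = 1/(-8 + S))
r(B) = 2*B² (r(B) = (2*B)*B = 2*B²)
(K(-13, -4) + V(18)) + r(-17) = (-4 + 1/(-8 + 18)) + 2*(-17)² = (-4 + 1/10) + 2*289 = (-4 + ⅒) + 578 = -39/10 + 578 = 5741/10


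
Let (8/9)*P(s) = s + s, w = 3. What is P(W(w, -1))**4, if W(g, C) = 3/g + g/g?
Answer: 6561/16 ≈ 410.06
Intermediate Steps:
W(g, C) = 1 + 3/g (W(g, C) = 3/g + 1 = 1 + 3/g)
P(s) = 9*s/4 (P(s) = 9*(s + s)/8 = 9*(2*s)/8 = 9*s/4)
P(W(w, -1))**4 = (9*((3 + 3)/3)/4)**4 = (9*((1/3)*6)/4)**4 = ((9/4)*2)**4 = (9/2)**4 = 6561/16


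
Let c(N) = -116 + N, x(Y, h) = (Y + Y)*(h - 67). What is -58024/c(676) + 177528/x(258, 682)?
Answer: -38154001/370230 ≈ -103.05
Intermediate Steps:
x(Y, h) = 2*Y*(-67 + h) (x(Y, h) = (2*Y)*(-67 + h) = 2*Y*(-67 + h))
-58024/c(676) + 177528/x(258, 682) = -58024/(-116 + 676) + 177528/((2*258*(-67 + 682))) = -58024/560 + 177528/((2*258*615)) = -58024*1/560 + 177528/317340 = -7253/70 + 177528*(1/317340) = -7253/70 + 14794/26445 = -38154001/370230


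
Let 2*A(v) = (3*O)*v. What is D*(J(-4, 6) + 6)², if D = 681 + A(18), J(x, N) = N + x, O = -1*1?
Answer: 41856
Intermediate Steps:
O = -1
A(v) = -3*v/2 (A(v) = ((3*(-1))*v)/2 = (-3*v)/2 = -3*v/2)
D = 654 (D = 681 - 3/2*18 = 681 - 27 = 654)
D*(J(-4, 6) + 6)² = 654*((6 - 4) + 6)² = 654*(2 + 6)² = 654*8² = 654*64 = 41856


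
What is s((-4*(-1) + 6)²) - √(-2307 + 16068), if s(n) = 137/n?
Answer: 137/100 - 3*√1529 ≈ -115.94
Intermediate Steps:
s((-4*(-1) + 6)²) - √(-2307 + 16068) = 137/((-4*(-1) + 6)²) - √(-2307 + 16068) = 137/((4 + 6)²) - √13761 = 137/(10²) - 3*√1529 = 137/100 - 3*√1529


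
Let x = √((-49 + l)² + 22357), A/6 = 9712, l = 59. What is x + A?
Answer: 58272 + √22457 ≈ 58422.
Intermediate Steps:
A = 58272 (A = 6*9712 = 58272)
x = √22457 (x = √((-49 + 59)² + 22357) = √(10² + 22357) = √(100 + 22357) = √22457 ≈ 149.86)
x + A = √22457 + 58272 = 58272 + √22457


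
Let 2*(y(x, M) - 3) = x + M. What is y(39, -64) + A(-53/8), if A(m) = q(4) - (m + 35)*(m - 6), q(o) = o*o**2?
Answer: 26415/64 ≈ 412.73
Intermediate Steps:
y(x, M) = 3 + M/2 + x/2 (y(x, M) = 3 + (x + M)/2 = 3 + (M + x)/2 = 3 + (M/2 + x/2) = 3 + M/2 + x/2)
q(o) = o**3
A(m) = 64 - (-6 + m)*(35 + m) (A(m) = 4**3 - (m + 35)*(m - 6) = 64 - (35 + m)*(-6 + m) = 64 - (-6 + m)*(35 + m))
y(39, -64) + A(-53/8) = (3 + (1/2)*(-64) + (1/2)*39) + (274 - (-53/8)**2 - (-1537)/8) = (3 - 32 + 39/2) + (274 - (-53*1/8)**2 - (-1537)/8) = -19/2 + (274 - (-53/8)**2 - 29*(-53/8)) = -19/2 + (274 - 1*2809/64 + 1537/8) = -19/2 + (274 - 2809/64 + 1537/8) = -19/2 + 27023/64 = 26415/64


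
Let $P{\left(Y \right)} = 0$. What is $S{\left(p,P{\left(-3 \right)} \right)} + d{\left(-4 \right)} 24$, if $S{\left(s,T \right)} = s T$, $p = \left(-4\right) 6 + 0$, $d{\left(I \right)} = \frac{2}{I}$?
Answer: $-12$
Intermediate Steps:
$p = -24$ ($p = -24 + 0 = -24$)
$S{\left(s,T \right)} = T s$
$S{\left(p,P{\left(-3 \right)} \right)} + d{\left(-4 \right)} 24 = 0 \left(-24\right) + \frac{2}{-4} \cdot 24 = 0 + 2 \left(- \frac{1}{4}\right) 24 = 0 - 12 = -12$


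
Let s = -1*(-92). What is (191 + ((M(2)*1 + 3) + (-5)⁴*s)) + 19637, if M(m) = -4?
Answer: 77327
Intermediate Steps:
s = 92
(191 + ((M(2)*1 + 3) + (-5)⁴*s)) + 19637 = (191 + ((-4*1 + 3) + (-5)⁴*92)) + 19637 = (191 + ((-4 + 3) + 625*92)) + 19637 = (191 + (-1 + 57500)) + 19637 = (191 + 57499) + 19637 = 57690 + 19637 = 77327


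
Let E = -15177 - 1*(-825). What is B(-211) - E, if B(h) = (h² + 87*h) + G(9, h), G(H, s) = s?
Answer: 40305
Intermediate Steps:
B(h) = h² + 88*h (B(h) = (h² + 87*h) + h = h² + 88*h)
E = -14352 (E = -15177 + 825 = -14352)
B(-211) - E = -211*(88 - 211) - 1*(-14352) = -211*(-123) + 14352 = 25953 + 14352 = 40305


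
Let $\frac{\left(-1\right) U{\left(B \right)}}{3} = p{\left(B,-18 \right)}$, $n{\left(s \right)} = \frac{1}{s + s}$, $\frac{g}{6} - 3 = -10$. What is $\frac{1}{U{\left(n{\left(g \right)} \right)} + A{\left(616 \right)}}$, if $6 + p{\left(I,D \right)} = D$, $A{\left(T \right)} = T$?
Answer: $\frac{1}{688} \approx 0.0014535$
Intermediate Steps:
$g = -42$ ($g = 18 + 6 \left(-10\right) = 18 - 60 = -42$)
$p{\left(I,D \right)} = -6 + D$
$n{\left(s \right)} = \frac{1}{2 s}$
$U{\left(B \right)} = 72$ ($U{\left(B \right)} = - 3 \left(-6 - 18\right) = \left(-3\right) \left(-24\right) = 72$)
$\frac{1}{U{\left(n{\left(g \right)} \right)} + A{\left(616 \right)}} = \frac{1}{72 + 616} = \frac{1}{688}$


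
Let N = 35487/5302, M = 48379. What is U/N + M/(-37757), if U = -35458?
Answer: -7099969242785/1339882659 ≈ -5298.9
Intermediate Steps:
N = 35487/5302 (N = 35487*(1/5302) = 35487/5302 ≈ 6.6931)
U/N + M/(-37757) = -35458/35487/5302 + 48379/(-37757) = -35458*5302/35487 + 48379*(-1/37757) = -187998316/35487 - 48379/37757 = -7099969242785/1339882659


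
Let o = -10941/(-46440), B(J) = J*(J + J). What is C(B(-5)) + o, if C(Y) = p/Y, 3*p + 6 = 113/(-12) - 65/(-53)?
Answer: 28919/205110 ≈ 0.14099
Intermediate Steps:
p = -9025/1908 (p = -2 + (113/(-12) - 65/(-53))/3 = -2 + (113*(-1/12) - 65*(-1/53))/3 = -2 + (-113/12 + 65/53)/3 = -2 + (⅓)*(-5209/636) = -2 - 5209/1908 = -9025/1908 ≈ -4.7301)
B(J) = 2*J² (B(J) = J*(2*J) = 2*J²)
C(Y) = -9025/(1908*Y)
o = 3647/15480 (o = -10941*(-1/46440) = 3647/15480 ≈ 0.23559)
C(B(-5)) + o = -9025/(1908*(2*(-5)²)) + 3647/15480 = -9025/(1908*(2*25)) + 3647/15480 = -9025/1908/50 + 3647/15480 = -9025/1908*1/50 + 3647/15480 = -361/3816 + 3647/15480 = 28919/205110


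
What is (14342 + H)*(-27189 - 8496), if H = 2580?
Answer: -603861570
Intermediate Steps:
(14342 + H)*(-27189 - 8496) = (14342 + 2580)*(-27189 - 8496) = 16922*(-35685) = -603861570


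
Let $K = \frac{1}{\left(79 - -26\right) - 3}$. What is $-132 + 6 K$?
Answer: $- \frac{2243}{17} \approx -131.94$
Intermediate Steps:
$K = \frac{1}{102}$ ($K = \frac{1}{\left(79 + 26\right) - 3} = \frac{1}{105 - 3} = \frac{1}{102} \approx 0.0098039$)
$-132 + 6 K = -132 + 6 \cdot \frac{1}{102} = -132 + \frac{1}{17} = - \frac{2243}{17}$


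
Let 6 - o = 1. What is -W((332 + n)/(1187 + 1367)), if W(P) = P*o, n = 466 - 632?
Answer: -415/1277 ≈ -0.32498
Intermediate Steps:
o = 5 (o = 6 - 1*1 = 6 - 1 = 5)
n = -166
W(P) = 5*P (W(P) = P*5 = 5*P)
-W((332 + n)/(1187 + 1367)) = -5*(332 - 166)/(1187 + 1367) = -5*166/2554 = -5*166*(1/2554) = -5*83/1277 = -1*415/1277 = -415/1277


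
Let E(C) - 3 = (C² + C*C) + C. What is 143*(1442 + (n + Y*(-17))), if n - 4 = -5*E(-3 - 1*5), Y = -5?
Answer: 130988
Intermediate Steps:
E(C) = 3 + C + 2*C² (E(C) = 3 + ((C² + C*C) + C) = 3 + ((C² + C²) + C) = 3 + (2*C² + C) = 3 + (C + 2*C²) = 3 + C + 2*C²)
n = -611 (n = 4 - 5*(3 + (-3 - 1*5) + 2*(-3 - 1*5)²) = 4 - 5*(3 + (-3 - 5) + 2*(-3 - 5)²) = 4 - 5*(3 - 8 + 2*(-8)²) = 4 - 5*(3 - 8 + 2*64) = 4 - 5*(3 - 8 + 128) = 4 - 5*123 = 4 - 615 = -611)
143*(1442 + (n + Y*(-17))) = 143*(1442 + (-611 - 5*(-17))) = 143*(1442 + (-611 + 85)) = 143*(1442 - 526) = 143*916 = 130988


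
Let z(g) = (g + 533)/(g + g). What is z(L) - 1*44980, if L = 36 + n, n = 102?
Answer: -12413809/276 ≈ -44978.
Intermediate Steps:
L = 138 (L = 36 + 102 = 138)
z(g) = (533 + g)/(2*g) (z(g) = (533 + g)/((2*g)) = (533 + g)*(1/(2*g)) = (533 + g)/(2*g))
z(L) - 1*44980 = (1/2)*(533 + 138)/138 - 1*44980 = (1/2)*(1/138)*671 - 44980 = 671/276 - 44980 = -12413809/276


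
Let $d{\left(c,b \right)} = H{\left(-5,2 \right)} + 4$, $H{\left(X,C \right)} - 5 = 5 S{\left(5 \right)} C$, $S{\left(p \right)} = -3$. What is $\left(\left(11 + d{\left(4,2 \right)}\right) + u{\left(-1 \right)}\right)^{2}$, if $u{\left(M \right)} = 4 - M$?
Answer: $25$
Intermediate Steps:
$H{\left(X,C \right)} = 5 - 15 C$ ($H{\left(X,C \right)} = 5 + 5 \left(-3\right) C = 5 - 15 C$)
$d{\left(c,b \right)} = -21$ ($d{\left(c,b \right)} = \left(5 - 30\right) + 4 = -25 + 4 = -21$)
$\left(\left(11 + d{\left(4,2 \right)}\right) + u{\left(-1 \right)}\right)^{2} = \left(\left(11 - 21\right) + \left(4 - -1\right)\right)^{2} = \left(-10 + \left(4 + 1\right)\right)^{2} = \left(-10 + 5\right)^{2} = \left(-5\right)^{2} = 25$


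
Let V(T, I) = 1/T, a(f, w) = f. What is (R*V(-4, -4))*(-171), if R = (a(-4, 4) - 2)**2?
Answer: 1539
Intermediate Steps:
R = 36 (R = (-4 - 2)**2 = (-6)**2 = 36)
(R*V(-4, -4))*(-171) = (36/(-4))*(-171) = (36*(-1/4))*(-171) = -9*(-171) = 1539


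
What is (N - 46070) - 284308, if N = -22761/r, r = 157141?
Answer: -51915952059/157141 ≈ -3.3038e+5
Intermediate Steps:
N = -22761/157141 ≈ -0.14484
(N - 46070) - 284308 = (-22761/157141 - 46070) - 284308 = -7239508631/157141 - 284308 = -51915952059/157141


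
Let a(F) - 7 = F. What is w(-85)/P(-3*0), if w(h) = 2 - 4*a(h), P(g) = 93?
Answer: 314/93 ≈ 3.3763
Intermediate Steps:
a(F) = 7 + F
w(h) = -26 - 4*h (w(h) = 2 - 4*(7 + h) = 2 + (-28 - 4*h) = -26 - 4*h)
w(-85)/P(-3*0) = (-26 - 4*(-85))/93 = (-26 + 340)*(1/93) = 314*(1/93) = 314/93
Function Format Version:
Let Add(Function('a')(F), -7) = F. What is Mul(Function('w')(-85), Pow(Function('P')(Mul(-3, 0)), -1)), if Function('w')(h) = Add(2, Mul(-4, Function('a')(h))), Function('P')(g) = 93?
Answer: Rational(314, 93) ≈ 3.3763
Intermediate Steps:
Function('a')(F) = Add(7, F)
Function('w')(h) = Add(-26, Mul(-4, h)) (Function('w')(h) = Add(2, Mul(-4, Add(7, h))) = Add(2, Add(-28, Mul(-4, h))) = Add(-26, Mul(-4, h)))
Mul(Function('w')(-85), Pow(Function('P')(Mul(-3, 0)), -1)) = Mul(Add(-26, Mul(-4, -85)), Pow(93, -1)) = Mul(Add(-26, 340), Rational(1, 93)) = Mul(314, Rational(1, 93)) = Rational(314, 93)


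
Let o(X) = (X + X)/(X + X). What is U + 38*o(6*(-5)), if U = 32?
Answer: 70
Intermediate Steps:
o(X) = 1 (o(X) = (2*X)/((2*X)) = (2*X)*(1/(2*X)) = 1)
U + 38*o(6*(-5)) = 32 + 38*1 = 32 + 38 = 70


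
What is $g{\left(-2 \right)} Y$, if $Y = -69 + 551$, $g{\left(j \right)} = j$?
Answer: $-964$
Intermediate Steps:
$Y = 482$
$g{\left(-2 \right)} Y = \left(-2\right) 482 = -964$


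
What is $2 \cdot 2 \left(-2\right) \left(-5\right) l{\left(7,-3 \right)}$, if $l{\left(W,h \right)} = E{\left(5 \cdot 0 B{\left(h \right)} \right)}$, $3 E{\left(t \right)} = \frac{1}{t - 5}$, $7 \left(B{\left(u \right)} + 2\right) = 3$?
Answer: $- \frac{8}{3} \approx -2.6667$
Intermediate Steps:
$B{\left(u \right)} = - \frac{11}{7}$ ($B{\left(u \right)} = -2 + \frac{1}{7} \cdot 3 = -2 + \frac{3}{7} = - \frac{11}{7}$)
$E{\left(t \right)} = \frac{1}{3 \left(-5 + t\right)}$ ($E{\left(t \right)} = \frac{1}{3 \left(t - 5\right)} = \frac{1}{3 \left(-5 + t\right)}$)
$l{\left(W,h \right)} = - \frac{1}{15}$ ($l{\left(W,h \right)} = \frac{1}{3 \left(-5 + 5 \cdot 0 \left(- \frac{11}{7}\right)\right)} = \frac{1}{3 \left(-5 + 0 \left(- \frac{11}{7}\right)\right)} = \frac{1}{3 \left(-5 + 0\right)} = \frac{1}{3 \left(-5\right)} = \frac{1}{3} \left(- \frac{1}{5}\right) = - \frac{1}{15}$)
$2 \cdot 2 \left(-2\right) \left(-5\right) l{\left(7,-3 \right)} = 2 \cdot 2 \left(-2\right) \left(-5\right) \left(- \frac{1}{15}\right) = 2 \left(\left(-4\right) \left(-5\right)\right) \left(- \frac{1}{15}\right) = 2 \cdot 20 \left(- \frac{1}{15}\right) = 40 \left(- \frac{1}{15}\right) = - \frac{8}{3}$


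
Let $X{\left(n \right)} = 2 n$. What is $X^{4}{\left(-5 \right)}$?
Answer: $10000$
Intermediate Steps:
$X^{4}{\left(-5 \right)} = \left(2 \left(-5\right)\right)^{4} = \left(-10\right)^{4} = 10000$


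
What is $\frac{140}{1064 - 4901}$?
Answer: $- \frac{140}{3837} \approx -0.036487$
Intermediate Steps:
$\frac{140}{1064 - 4901} = \frac{140}{-3837} = 140 \left(- \frac{1}{3837}\right) = - \frac{140}{3837}$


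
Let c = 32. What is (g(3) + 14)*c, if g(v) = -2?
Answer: 384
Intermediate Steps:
(g(3) + 14)*c = (-2 + 14)*32 = 12*32 = 384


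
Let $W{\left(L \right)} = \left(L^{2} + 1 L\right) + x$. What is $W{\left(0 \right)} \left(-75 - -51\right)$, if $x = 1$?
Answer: $-24$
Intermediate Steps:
$W{\left(L \right)} = 1 + L + L^{2}$ ($W{\left(L \right)} = \left(L^{2} + 1 L\right) + 1 = \left(L^{2} + L\right) + 1 = \left(L + L^{2}\right) + 1 = 1 + L + L^{2}$)
$W{\left(0 \right)} \left(-75 - -51\right) = \left(1 + 0 + 0^{2}\right) \left(-75 - -51\right) = \left(1 + 0 + 0\right) \left(-75 + 51\right) = 1 \left(-24\right) = -24$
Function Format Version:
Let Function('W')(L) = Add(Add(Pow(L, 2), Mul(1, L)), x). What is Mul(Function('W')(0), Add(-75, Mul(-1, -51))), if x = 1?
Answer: -24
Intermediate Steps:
Function('W')(L) = Add(1, L, Pow(L, 2)) (Function('W')(L) = Add(Add(Pow(L, 2), Mul(1, L)), 1) = Add(Add(Pow(L, 2), L), 1) = Add(Add(L, Pow(L, 2)), 1) = Add(1, L, Pow(L, 2)))
Mul(Function('W')(0), Add(-75, Mul(-1, -51))) = Mul(Add(1, 0, Pow(0, 2)), Add(-75, Mul(-1, -51))) = Mul(Add(1, 0, 0), Add(-75, 51)) = Mul(1, -24) = -24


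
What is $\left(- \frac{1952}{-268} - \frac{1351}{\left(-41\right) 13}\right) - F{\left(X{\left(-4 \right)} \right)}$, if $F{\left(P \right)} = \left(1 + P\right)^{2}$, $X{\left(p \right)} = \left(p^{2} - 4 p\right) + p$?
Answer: $- \frac{29682330}{35711} \approx -831.18$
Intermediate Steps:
$X{\left(p \right)} = p^{2} - 3 p$
$\left(- \frac{1952}{-268} - \frac{1351}{\left(-41\right) 13}\right) - F{\left(X{\left(-4 \right)} \right)} = \left(- \frac{1952}{-268} - \frac{1351}{\left(-41\right) 13}\right) - \left(1 - 4 \left(-3 - 4\right)\right)^{2} = \left(\left(-1952\right) \left(- \frac{1}{268}\right) - \frac{1351}{-533}\right) - \left(1 - -28\right)^{2} = \left(\frac{488}{67} - - \frac{1351}{533}\right) - \left(1 + 28\right)^{2} = \left(\frac{488}{67} + \frac{1351}{533}\right) - 29^{2} = \frac{350621}{35711} - 841 = - \frac{29682330}{35711}$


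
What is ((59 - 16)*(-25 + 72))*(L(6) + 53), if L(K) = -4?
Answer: 99029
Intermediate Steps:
((59 - 16)*(-25 + 72))*(L(6) + 53) = ((59 - 16)*(-25 + 72))*(-4 + 53) = (43*47)*49 = 2021*49 = 99029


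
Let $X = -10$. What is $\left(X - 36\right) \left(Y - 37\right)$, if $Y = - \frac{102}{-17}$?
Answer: $1426$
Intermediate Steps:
$Y = 6$ ($Y = \left(-102\right) \left(- \frac{1}{17}\right) = 6$)
$\left(X - 36\right) \left(Y - 37\right) = \left(-10 - 36\right) \left(6 - 37\right) = \left(-10 - 36\right) \left(-31\right) = \left(-46\right) \left(-31\right) = 1426$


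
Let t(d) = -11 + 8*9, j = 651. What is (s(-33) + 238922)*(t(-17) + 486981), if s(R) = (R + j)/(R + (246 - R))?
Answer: 4771017163010/41 ≈ 1.1637e+11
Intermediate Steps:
t(d) = 61 (t(d) = -11 + 72 = 61)
s(R) = 217/82 + R/246 (s(R) = (R + 651)/(R + (246 - R)) = (651 + R)/246 = (651 + R)*(1/246) = 217/82 + R/246)
(s(-33) + 238922)*(t(-17) + 486981) = ((217/82 + (1/246)*(-33)) + 238922)*(61 + 486981) = ((217/82 - 11/82) + 238922)*487042 = (103/41 + 238922)*487042 = (9795905/41)*487042 = 4771017163010/41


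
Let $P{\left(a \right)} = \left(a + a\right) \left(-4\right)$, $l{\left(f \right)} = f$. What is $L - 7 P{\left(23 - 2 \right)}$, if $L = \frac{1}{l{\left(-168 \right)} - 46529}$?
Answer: $\frac{54915671}{46697} \approx 1176.0$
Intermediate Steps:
$L = - \frac{1}{46697}$ ($L = \frac{1}{-168 - 46529} = \frac{1}{-46697} = - \frac{1}{46697} \approx -2.1415 \cdot 10^{-5}$)
$P{\left(a \right)} = - 8 a$ ($P{\left(a \right)} = 2 a \left(-4\right) = - 8 a$)
$L - 7 P{\left(23 - 2 \right)} = - \frac{1}{46697} - 7 \left(- 8 \left(23 - 2\right)\right) = - \frac{1}{46697} - 7 \left(\left(-8\right) 21\right) = - \frac{1}{46697} - -1176 = - \frac{1}{46697} + 1176 = \frac{54915671}{46697}$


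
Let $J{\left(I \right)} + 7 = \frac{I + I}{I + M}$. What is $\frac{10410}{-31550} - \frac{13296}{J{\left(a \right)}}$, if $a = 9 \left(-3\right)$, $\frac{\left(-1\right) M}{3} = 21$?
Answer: $\frac{13106943}{6310} \approx 2077.2$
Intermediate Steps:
$M = -63$ ($M = \left(-3\right) 21 = -63$)
$a = -27$
$J{\left(I \right)} = -7 + \frac{2 I}{-63 + I}$ ($J{\left(I \right)} = -7 + \frac{I + I}{I - 63} = -7 + \frac{2 I}{-63 + I}$)
$\frac{10410}{-31550} - \frac{13296}{J{\left(a \right)}} = \frac{10410}{-31550} - \frac{13296}{\frac{1}{-63 - 27} \left(441 - -135\right)} = 10410 \left(- \frac{1}{31550}\right) - \frac{13296}{\frac{1}{-90} \left(441 + 135\right)} = - \frac{1041}{3155} - \frac{13296}{\left(- \frac{1}{90}\right) 576} = - \frac{1041}{3155} - \frac{13296}{- \frac{32}{5}} = - \frac{1041}{3155} - - \frac{4155}{2} = - \frac{1041}{3155} + \frac{4155}{2} = \frac{13106943}{6310}$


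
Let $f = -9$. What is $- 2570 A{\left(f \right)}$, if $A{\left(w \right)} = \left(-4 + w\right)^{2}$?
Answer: $-434330$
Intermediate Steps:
$- 2570 A{\left(f \right)} = - 2570 \left(-4 - 9\right)^{2} = - 2570 \left(-13\right)^{2} = \left(-2570\right) 169 = -434330$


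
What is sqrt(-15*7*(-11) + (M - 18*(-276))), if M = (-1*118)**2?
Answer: sqrt(20047) ≈ 141.59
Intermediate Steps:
M = 13924 (M = (-118)**2 = 13924)
sqrt(-15*7*(-11) + (M - 18*(-276))) = sqrt(-15*7*(-11) + (13924 - 18*(-276))) = sqrt(-105*(-11) + (13924 + 4968)) = sqrt(1155 + 18892) = sqrt(20047)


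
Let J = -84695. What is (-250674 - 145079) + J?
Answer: -480448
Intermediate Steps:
(-250674 - 145079) + J = (-250674 - 145079) - 84695 = -395753 - 84695 = -480448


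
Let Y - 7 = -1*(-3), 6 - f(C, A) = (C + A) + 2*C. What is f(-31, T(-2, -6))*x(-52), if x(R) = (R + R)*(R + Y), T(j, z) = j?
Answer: 441168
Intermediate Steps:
f(C, A) = 6 - A - 3*C (f(C, A) = 6 - ((C + A) + 2*C) = 6 - ((A + C) + 2*C) = 6 - (A + 3*C) = 6 + (-A - 3*C) = 6 - A - 3*C)
Y = 10 (Y = 7 - 1*(-3) = 7 + 3 = 10)
x(R) = 2*R*(10 + R) (x(R) = (R + R)*(R + 10) = (2*R)*(10 + R) = 2*R*(10 + R))
f(-31, T(-2, -6))*x(-52) = (6 - 1*(-2) - 3*(-31))*(2*(-52)*(10 - 52)) = (6 + 2 + 93)*(2*(-52)*(-42)) = 101*4368 = 441168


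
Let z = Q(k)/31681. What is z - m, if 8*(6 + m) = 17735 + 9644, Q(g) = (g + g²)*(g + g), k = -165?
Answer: -937311811/253448 ≈ -3698.2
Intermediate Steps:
Q(g) = 2*g*(g + g²) (Q(g) = (g + g²)*(2*g) = 2*g*(g + g²))
m = 27331/8 (m = -6 + (17735 + 9644)/8 = -6 + (⅛)*27379 = -6 + 27379/8 = 27331/8 ≈ 3416.4)
z = -8929800/31681 (z = (2*(-165)²*(1 - 165))/31681 = (2*27225*(-164))*(1/31681) = -8929800*1/31681 = -8929800/31681 ≈ -281.87)
z - m = -8929800/31681 - 1*27331/8 = -8929800/31681 - 27331/8 = -937311811/253448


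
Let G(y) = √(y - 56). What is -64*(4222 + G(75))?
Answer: -270208 - 64*√19 ≈ -2.7049e+5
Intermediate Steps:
G(y) = √(-56 + y)
-64*(4222 + G(75)) = -64*(4222 + √(-56 + 75)) = -64*(4222 + √19) = -270208 - 64*√19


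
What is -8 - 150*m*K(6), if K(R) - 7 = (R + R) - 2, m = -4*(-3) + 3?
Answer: -38258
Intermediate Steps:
m = 15 (m = 12 + 3 = 15)
K(R) = 5 + 2*R (K(R) = 7 + ((R + R) - 2) = 7 + (2*R - 2) = 7 + (-2 + 2*R) = 5 + 2*R)
-8 - 150*m*K(6) = -8 - 150*15*(5 + 2*6) = -8 - 150*15*(5 + 12) = -8 - 150*15*17 = -8 - 38250 = -38258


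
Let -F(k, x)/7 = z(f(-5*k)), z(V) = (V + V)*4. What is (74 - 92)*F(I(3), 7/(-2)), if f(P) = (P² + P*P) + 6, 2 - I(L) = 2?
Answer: 6048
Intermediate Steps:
I(L) = 0 (I(L) = 2 - 1*2 = 2 - 2 = 0)
f(P) = 6 + 2*P² (f(P) = (P² + P²) + 6 = 2*P² + 6 = 6 + 2*P²)
z(V) = 8*V (z(V) = (2*V)*4 = 8*V)
F(k, x) = -336 - 2800*k² (F(k, x) = -56*(6 + 2*(-5*k)²) = -56*(6 + 2*(25*k²)) = -56*(6 + 50*k²) = -7*(48 + 400*k²) = -336 - 2800*k²)
(74 - 92)*F(I(3), 7/(-2)) = (74 - 92)*(-336 - 2800*0²) = -18*(-336 - 2800*0) = -18*(-336 + 0) = -18*(-336) = 6048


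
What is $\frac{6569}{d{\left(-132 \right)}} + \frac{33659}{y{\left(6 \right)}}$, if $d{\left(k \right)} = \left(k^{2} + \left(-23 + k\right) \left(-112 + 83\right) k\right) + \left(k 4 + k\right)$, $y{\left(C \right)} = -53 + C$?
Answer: $- \frac{19407280327}{27099072} \approx -716.16$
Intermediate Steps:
$d{\left(k \right)} = k^{2} + 5 k + k \left(667 - 29 k\right)$ ($d{\left(k \right)} = \left(k^{2} + \left(-23 + k\right) \left(-29\right) k\right) + \left(4 k + k\right) = \left(k^{2} + \left(667 - 29 k\right) k\right) + 5 k = \left(k^{2} + k \left(667 - 29 k\right)\right) + 5 k = k^{2} + 5 k + k \left(667 - 29 k\right)$)
$\frac{6569}{d{\left(-132 \right)}} + \frac{33659}{y{\left(6 \right)}} = \frac{6569}{28 \left(-132\right) \left(24 - -132\right)} + \frac{33659}{-53 + 6} = \frac{6569}{28 \left(-132\right) \left(24 + 132\right)} + \frac{33659}{-47} = \frac{6569}{28 \left(-132\right) 156} + 33659 \left(- \frac{1}{47}\right) = \frac{6569}{-576576} - \frac{33659}{47} = 6569 \left(- \frac{1}{576576}\right) - \frac{33659}{47} = - \frac{6569}{576576} - \frac{33659}{47} = - \frac{19407280327}{27099072}$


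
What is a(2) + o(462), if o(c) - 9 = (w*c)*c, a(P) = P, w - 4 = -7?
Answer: -640321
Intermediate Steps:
w = -3 (w = 4 - 7 = -3)
o(c) = 9 - 3*c² (o(c) = 9 + (-3*c)*c = 9 - 3*c²)
a(2) + o(462) = 2 + (9 - 3*462²) = 2 + (9 - 3*213444) = 2 + (9 - 640332) = 2 - 640323 = -640321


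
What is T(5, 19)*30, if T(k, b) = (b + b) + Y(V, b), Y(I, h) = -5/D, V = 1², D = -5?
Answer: 1170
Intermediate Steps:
V = 1
Y(I, h) = 1 (Y(I, h) = -5/(-5) = -5*(-⅕) = 1)
T(k, b) = 1 + 2*b (T(k, b) = (b + b) + 1 = 2*b + 1 = 1 + 2*b)
T(5, 19)*30 = (1 + 2*19)*30 = (1 + 38)*30 = 39*30 = 1170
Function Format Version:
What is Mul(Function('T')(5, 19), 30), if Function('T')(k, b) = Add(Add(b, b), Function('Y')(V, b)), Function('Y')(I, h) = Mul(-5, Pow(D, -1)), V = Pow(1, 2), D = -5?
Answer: 1170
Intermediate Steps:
V = 1
Function('Y')(I, h) = 1 (Function('Y')(I, h) = Mul(-5, Pow(-5, -1)) = Mul(-5, Rational(-1, 5)) = 1)
Function('T')(k, b) = Add(1, Mul(2, b)) (Function('T')(k, b) = Add(Add(b, b), 1) = Add(Mul(2, b), 1) = Add(1, Mul(2, b)))
Mul(Function('T')(5, 19), 30) = Mul(Add(1, Mul(2, 19)), 30) = Mul(Add(1, 38), 30) = Mul(39, 30) = 1170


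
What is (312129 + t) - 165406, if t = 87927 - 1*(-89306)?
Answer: 323956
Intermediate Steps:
t = 177233 (t = 87927 + 89306 = 177233)
(312129 + t) - 165406 = (312129 + 177233) - 165406 = 489362 - 165406 = 323956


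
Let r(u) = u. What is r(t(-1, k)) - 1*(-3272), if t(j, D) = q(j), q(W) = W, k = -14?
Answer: 3271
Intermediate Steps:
t(j, D) = j
r(t(-1, k)) - 1*(-3272) = -1 - 1*(-3272) = -1 + 3272 = 3271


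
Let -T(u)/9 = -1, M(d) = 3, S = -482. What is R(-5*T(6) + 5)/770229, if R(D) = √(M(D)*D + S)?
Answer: I*√602/770229 ≈ 3.1855e-5*I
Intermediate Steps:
T(u) = 9 (T(u) = -9*(-1) = 9)
R(D) = √(-482 + 3*D) (R(D) = √(3*D - 482) = √(-482 + 3*D))
R(-5*T(6) + 5)/770229 = √(-482 + 3*(-5*9 + 5))/770229 = √(-482 + 3*(-45 + 5))*(1/770229) = √(-482 + 3*(-40))*(1/770229) = √(-482 - 120)*(1/770229) = √(-602)*(1/770229) = (I*√602)*(1/770229) = I*√602/770229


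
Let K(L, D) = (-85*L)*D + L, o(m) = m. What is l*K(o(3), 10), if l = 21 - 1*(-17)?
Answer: -96786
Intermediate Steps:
K(L, D) = L - 85*D*L (K(L, D) = -85*D*L + L = L - 85*D*L)
l = 38 (l = 21 + 17 = 38)
l*K(o(3), 10) = 38*(3*(1 - 85*10)) = 38*(3*(1 - 850)) = 38*(3*(-849)) = 38*(-2547) = -96786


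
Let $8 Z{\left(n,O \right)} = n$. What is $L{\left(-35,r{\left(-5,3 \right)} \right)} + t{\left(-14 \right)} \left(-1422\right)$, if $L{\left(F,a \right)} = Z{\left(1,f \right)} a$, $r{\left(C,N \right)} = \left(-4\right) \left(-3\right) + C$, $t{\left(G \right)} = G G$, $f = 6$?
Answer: $- \frac{2229689}{8} \approx -2.7871 \cdot 10^{5}$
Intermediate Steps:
$Z{\left(n,O \right)} = \frac{n}{8}$
$t{\left(G \right)} = G^{2}$
$r{\left(C,N \right)} = 12 + C$
$L{\left(F,a \right)} = \frac{a}{8}$ ($L{\left(F,a \right)} = \frac{1}{8} \cdot 1 a = \frac{a}{8}$)
$L{\left(-35,r{\left(-5,3 \right)} \right)} + t{\left(-14 \right)} \left(-1422\right) = \frac{12 - 5}{8} + \left(-14\right)^{2} \left(-1422\right) = \frac{1}{8} \cdot 7 + 196 \left(-1422\right) = \frac{7}{8} - 278712 = - \frac{2229689}{8}$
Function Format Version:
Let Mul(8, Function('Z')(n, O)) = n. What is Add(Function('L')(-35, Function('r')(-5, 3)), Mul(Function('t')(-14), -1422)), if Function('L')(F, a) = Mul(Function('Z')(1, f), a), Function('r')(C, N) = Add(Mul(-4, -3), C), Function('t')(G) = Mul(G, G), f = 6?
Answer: Rational(-2229689, 8) ≈ -2.7871e+5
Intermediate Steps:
Function('Z')(n, O) = Mul(Rational(1, 8), n)
Function('t')(G) = Pow(G, 2)
Function('r')(C, N) = Add(12, C)
Function('L')(F, a) = Mul(Rational(1, 8), a) (Function('L')(F, a) = Mul(Mul(Rational(1, 8), 1), a) = Mul(Rational(1, 8), a))
Add(Function('L')(-35, Function('r')(-5, 3)), Mul(Function('t')(-14), -1422)) = Add(Mul(Rational(1, 8), Add(12, -5)), Mul(Pow(-14, 2), -1422)) = Add(Mul(Rational(1, 8), 7), Mul(196, -1422)) = Add(Rational(7, 8), -278712) = Rational(-2229689, 8)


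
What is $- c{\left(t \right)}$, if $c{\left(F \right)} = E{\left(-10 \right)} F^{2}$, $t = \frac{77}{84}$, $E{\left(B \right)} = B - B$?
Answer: $0$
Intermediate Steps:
$E{\left(B \right)} = 0$
$t = \frac{11}{12}$ ($t = 77 \cdot \frac{1}{84} = \frac{11}{12} \approx 0.91667$)
$c{\left(F \right)} = 0$ ($c{\left(F \right)} = 0 F^{2} = 0$)
$- c{\left(t \right)} = \left(-1\right) 0 = 0$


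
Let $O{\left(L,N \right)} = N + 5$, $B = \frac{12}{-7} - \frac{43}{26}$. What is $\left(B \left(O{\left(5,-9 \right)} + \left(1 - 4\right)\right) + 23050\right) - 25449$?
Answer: $- \frac{61761}{26} \approx -2375.4$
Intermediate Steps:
$B = - \frac{613}{182}$ ($B = 12 \left(- \frac{1}{7}\right) - \frac{43}{26} = - \frac{12}{7} - \frac{43}{26} = - \frac{613}{182} \approx -3.3681$)
$O{\left(L,N \right)} = 5 + N$
$\left(B \left(O{\left(5,-9 \right)} + \left(1 - 4\right)\right) + 23050\right) - 25449 = \left(- \frac{613 \left(\left(5 - 9\right) + \left(1 - 4\right)\right)}{182} + 23050\right) - 25449 = \left(- \frac{613 \left(-4 + \left(1 - 4\right)\right)}{182} + 23050\right) - 25449 = \left(- \frac{613 \left(-4 - 3\right)}{182} + 23050\right) - 25449 = \left(\left(- \frac{613}{182}\right) \left(-7\right) + 23050\right) - 25449 = \left(\frac{613}{26} + 23050\right) - 25449 = \frac{599913}{26} - 25449 = - \frac{61761}{26}$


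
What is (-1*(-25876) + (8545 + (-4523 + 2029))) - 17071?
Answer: 14856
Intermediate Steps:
(-1*(-25876) + (8545 + (-4523 + 2029))) - 17071 = (25876 + (8545 - 2494)) - 17071 = (25876 + 6051) - 17071 = 31927 - 17071 = 14856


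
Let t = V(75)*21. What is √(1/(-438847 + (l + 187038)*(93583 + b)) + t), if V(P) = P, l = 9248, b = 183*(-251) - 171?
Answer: √136779632407490616258322/9319024147 ≈ 39.686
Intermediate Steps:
b = -46104 (b = -45933 - 171 = -46104)
t = 1575 (t = 75*21 = 1575)
√(1/(-438847 + (l + 187038)*(93583 + b)) + t) = √(1/(-438847 + (9248 + 187038)*(93583 - 46104)) + 1575) = √(1/(-438847 + 196286*47479) + 1575) = √(1/(-438847 + 9319462994) + 1575) = √(1/9319024147 + 1575) = √(14677463031526/9319024147) = √136779632407490616258322/9319024147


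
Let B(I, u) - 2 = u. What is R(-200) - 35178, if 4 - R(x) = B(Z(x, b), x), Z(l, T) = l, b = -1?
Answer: -34976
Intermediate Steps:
B(I, u) = 2 + u
R(x) = 2 - x (R(x) = 4 - (2 + x) = 4 + (-2 - x) = 2 - x)
R(-200) - 35178 = (2 - 1*(-200)) - 35178 = (2 + 200) - 35178 = 202 - 35178 = -34976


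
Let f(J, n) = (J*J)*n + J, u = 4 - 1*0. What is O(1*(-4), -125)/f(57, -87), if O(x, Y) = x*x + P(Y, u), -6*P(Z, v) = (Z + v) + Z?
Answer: -1/4958 ≈ -0.00020169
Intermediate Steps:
u = 4 (u = 4 + 0 = 4)
P(Z, v) = -Z/3 - v/6 (P(Z, v) = -((Z + v) + Z)/6 = -(v + 2*Z)/6 = -Z/3 - v/6)
f(J, n) = J + n*J**2 (f(J, n) = J**2*n + J = n*J**2 + J = J + n*J**2)
O(x, Y) = -2/3 + x**2 - Y/3 (O(x, Y) = x*x + (-Y/3 - 1/6*4) = x**2 + (-Y/3 - 2/3) = x**2 + (-2/3 - Y/3) = -2/3 + x**2 - Y/3)
O(1*(-4), -125)/f(57, -87) = (-2/3 + (1*(-4))**2 - 1/3*(-125))/((57*(1 + 57*(-87)))) = (-2/3 + (-4)**2 + 125/3)/((57*(1 - 4959))) = (-2/3 + 16 + 125/3)/((57*(-4958))) = 57/(-282606) = 57*(-1/282606) = -1/4958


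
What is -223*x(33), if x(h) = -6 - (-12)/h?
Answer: 13826/11 ≈ 1256.9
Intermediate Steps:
x(h) = -6 + 12/h
-223*x(33) = -223*(-6 + 12/33) = -223*(-6 + 12*(1/33)) = -223*(-6 + 4/11) = -223*(-62/11) = 13826/11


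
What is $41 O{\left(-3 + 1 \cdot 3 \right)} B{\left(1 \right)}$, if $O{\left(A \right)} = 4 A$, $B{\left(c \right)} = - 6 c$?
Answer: $0$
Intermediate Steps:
$41 O{\left(-3 + 1 \cdot 3 \right)} B{\left(1 \right)} = 41 \cdot 4 \left(-3 + 1 \cdot 3\right) \left(\left(-6\right) 1\right) = 41 \cdot 4 \left(-3 + 3\right) \left(-6\right) = 41 \cdot 4 \cdot 0 \left(-6\right) = 41 \cdot 0 \left(-6\right) = 0 \left(-6\right) = 0$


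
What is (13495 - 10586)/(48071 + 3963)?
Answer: 2909/52034 ≈ 0.055906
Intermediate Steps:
(13495 - 10586)/(48071 + 3963) = 2909/52034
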